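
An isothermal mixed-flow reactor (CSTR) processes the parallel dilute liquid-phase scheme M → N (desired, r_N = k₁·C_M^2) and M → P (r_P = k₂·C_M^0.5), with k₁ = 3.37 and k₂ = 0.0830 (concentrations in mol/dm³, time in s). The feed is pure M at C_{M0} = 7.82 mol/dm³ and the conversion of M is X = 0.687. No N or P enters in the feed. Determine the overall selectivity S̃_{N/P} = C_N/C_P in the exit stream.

155

Exit C_M = C_{M0}(1−X) = 7.82×0.313 = 2.448 mol/dm³.
In a CSTR the entire volume is at exit conditions, so r_N = 3.37×2.448^2 = 20.19 and r_P = 0.0830×2.448^0.5 = 0.1299.
Overall selectivity = C_N/C_P = r_Nτ/(r_Pτ) = r_N/r_P = 155.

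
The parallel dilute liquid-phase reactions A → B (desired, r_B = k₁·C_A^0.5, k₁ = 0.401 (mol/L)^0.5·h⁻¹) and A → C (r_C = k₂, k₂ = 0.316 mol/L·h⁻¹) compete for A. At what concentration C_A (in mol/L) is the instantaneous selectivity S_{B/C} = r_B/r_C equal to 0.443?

0.122 mol/L

S_{B/C} = (k₁/k₂)·C_A^0.5 ⇒ C_A = (S·k₂/k₁)^(2).
= (0.443×0.316/0.401)^(2) = (0.3491)^(2) = 0.122 mol/L.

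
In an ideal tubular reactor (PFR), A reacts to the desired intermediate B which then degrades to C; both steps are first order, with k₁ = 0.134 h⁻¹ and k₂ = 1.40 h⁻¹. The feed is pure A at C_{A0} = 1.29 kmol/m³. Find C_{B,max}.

0.0963 kmol/m³

For a first-order series the maximum intermediate yield is C_{B,max}/C_{A0} = (k₁/k₂)^[k₂/(k₂−k₁)].
= (0.134/1.40)^(1.40/(1.40−0.134)) = (0.09571)^(1.106) = 0.07467.
C_{B,max} = 0.07467×1.29 = 0.0963 kmol/m³.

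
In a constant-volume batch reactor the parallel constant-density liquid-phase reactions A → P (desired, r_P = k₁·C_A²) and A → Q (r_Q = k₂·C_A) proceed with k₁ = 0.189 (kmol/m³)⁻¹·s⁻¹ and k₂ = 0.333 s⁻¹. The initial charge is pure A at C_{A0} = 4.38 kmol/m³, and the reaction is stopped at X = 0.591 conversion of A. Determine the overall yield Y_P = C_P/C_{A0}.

0.371

C_A = C_{A0}(1−X) = 1.791 kmol/m³.
Along a PFR/batch, dC_Q/dC_A = −r_Q/(r_P+r_Q) = −k₂/(k₂+k₁·C_A).
Integrating from C_{A0} to C_A: C_Q = (0.333/0.189)·ln[(0.333+0.189·4.38)/(0.333+0.189·1.79)] = 1.762·ln(1.161/0.6716) = 0.9642 kmol/m³.
Then C_P = (C_{A0}−C_A) − C_Q = 2.589 − 0.9642 = 1.624 kmol/m³.
Y_P = C_P/C_{A0} = 1.624/4.38 = 0.371.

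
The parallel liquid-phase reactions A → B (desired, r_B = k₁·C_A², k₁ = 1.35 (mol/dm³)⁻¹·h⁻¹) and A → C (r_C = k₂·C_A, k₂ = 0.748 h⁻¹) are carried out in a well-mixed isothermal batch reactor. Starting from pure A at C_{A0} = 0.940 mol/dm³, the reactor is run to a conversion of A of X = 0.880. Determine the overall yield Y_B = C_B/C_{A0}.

C_A = C_{A0}(1−X) = 0.1128 mol/dm³.
Along a PFR/batch, dC_C/dC_A = −r_C/(r_B+r_C) = −k₂/(k₂+k₁·C_A).
Integrating from C_{A0} to C_A: C_C = (0.748/1.35)·ln[(0.748+1.35·0.940)/(0.748+1.35·0.113)] = 0.5541·ln(2.017/0.9003) = 0.4469 mol/dm³.
Then C_B = (C_{A0}−C_A) − C_C = 0.8272 − 0.4469 = 0.3803 mol/dm³.
Y_B = C_B/C_{A0} = 0.3803/0.940 = 0.405.

0.405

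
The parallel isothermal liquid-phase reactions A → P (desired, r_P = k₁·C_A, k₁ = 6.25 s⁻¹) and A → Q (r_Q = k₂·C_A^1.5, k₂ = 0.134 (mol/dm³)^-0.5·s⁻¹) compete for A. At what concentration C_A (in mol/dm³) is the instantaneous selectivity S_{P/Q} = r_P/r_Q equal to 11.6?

16.2 mol/dm³

S_{P/Q} = (k₁/k₂)·C_A^-0.5 ⇒ C_A = (S·k₂/k₁)^(-2).
= (11.6×0.134/6.25)^(-2) = (0.2487)^(-2) = 16.2 mol/dm³.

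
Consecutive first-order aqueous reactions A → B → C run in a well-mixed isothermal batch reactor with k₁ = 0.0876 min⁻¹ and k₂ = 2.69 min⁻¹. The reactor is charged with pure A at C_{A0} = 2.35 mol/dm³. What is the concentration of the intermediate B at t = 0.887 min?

For first-order series with pure A initially, C_B(t) = k₁C_{A0}/(k₂−k₁)·(e^(−k₁t) − e^(−k₂t)).
e^(−k₁t) = e^(−0.0876×0.887) = e^(−0.07770) = 0.9252; e^(−k₂t) = e^(−2.386) = 0.09199.
C_B = 0.0876×2.35/(2.69−0.0876) × (0.9252−0.09199) = 0.07910×0.8332 = 0.06591 mol/dm³.

0.0659 mol/dm³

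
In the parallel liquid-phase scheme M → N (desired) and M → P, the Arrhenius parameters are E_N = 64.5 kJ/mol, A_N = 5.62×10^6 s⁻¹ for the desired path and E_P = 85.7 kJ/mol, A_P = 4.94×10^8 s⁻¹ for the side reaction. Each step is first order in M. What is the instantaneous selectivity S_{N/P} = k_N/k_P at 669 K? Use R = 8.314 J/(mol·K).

k_N/k_P = (A_N/A_P)·exp[−(E_N−E_P)/(RT)] = (A_N/A_P)·exp[(E_P−E_N)/(RT)].
(E_P−E_N)/(RT) = (85.7−64.5)×10³/(8.314×669) = 21200/5562 = 3.812.
k_N/k_P = (5.62×10^6/4.94×10^8)·exp(3.812) = 0.01138 × 45.22 = 0.514.

0.514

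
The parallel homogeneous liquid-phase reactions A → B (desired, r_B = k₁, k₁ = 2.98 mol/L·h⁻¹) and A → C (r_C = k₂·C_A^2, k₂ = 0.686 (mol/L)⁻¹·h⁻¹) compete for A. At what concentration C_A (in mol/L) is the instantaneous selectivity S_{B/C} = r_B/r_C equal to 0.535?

2.85 mol/L

S_{B/C} = (k₁/k₂)·C_A^-2 ⇒ C_A = (S·k₂/k₁)^(-0.5).
= (0.535×0.686/2.98)^(-0.5) = (0.1232)^(-0.5) = 2.85 mol/L.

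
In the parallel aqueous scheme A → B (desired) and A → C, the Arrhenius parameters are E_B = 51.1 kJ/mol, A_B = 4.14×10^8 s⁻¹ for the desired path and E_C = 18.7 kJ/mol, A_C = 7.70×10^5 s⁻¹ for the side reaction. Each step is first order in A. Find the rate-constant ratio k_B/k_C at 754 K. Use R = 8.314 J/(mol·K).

3.06

k_B/k_C = (A_B/A_C)·exp[−(E_B−E_C)/(RT)] = (A_B/A_C)·exp[(E_C−E_B)/(RT)].
(E_C−E_B)/(RT) = (18.7−51.1)×10³/(8.314×754) = -32400/6269 = -5.168.
k_B/k_C = (4.14×10^8/7.70×10^5)·exp(-5.168) = 537.7 × 0.005693 = 3.06.
Since E_B > E_C, raising the temperature improves selectivity toward B.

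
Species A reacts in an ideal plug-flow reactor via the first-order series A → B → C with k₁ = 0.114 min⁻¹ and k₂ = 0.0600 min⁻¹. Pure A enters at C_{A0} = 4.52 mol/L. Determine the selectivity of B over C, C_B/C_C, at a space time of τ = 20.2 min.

Solving the coupled first-order balances gives C_B(τ) = [k₁/(k₂−k₁)]·C_{A0}·(e^(−k₁τ) − e^(−k₂τ)).
e^(−k₁τ) = e^(−0.114×20.2) = e^(−2.303) = 0.09998; e^(−k₂τ) = e^(−1.212) = 0.2976.
C_B = 0.114×4.52/(0.0600−0.114) × (0.09998−0.2976) = (-9.542)×(-0.1976) = 1.886 mol/L.
C_A = C_{A0}e^(−k₁τ) = 0.4519 mol/L, so C_C = C_{A0}−C_A−C_B = 2.182 mol/L; C_B/C_C = 0.864.

0.864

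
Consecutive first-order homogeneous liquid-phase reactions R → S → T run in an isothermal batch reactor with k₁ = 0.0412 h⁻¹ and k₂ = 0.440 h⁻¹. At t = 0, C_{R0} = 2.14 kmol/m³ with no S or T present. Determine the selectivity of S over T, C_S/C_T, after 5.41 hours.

Solving the coupled first-order balances gives C_S(t) = [k₁/(k₂−k₁)]·C_{R0}·(e^(−k₁t) − e^(−k₂t)).
e^(−k₁t) = e^(−0.0412×5.41) = e^(−0.2229) = 0.8002; e^(−k₂t) = e^(−2.380) = 0.09251.
C_S = 0.0412×2.14/(0.440−0.0412) × (0.8002−0.09251) = 0.2211×0.7077 = 0.1565 kmol/m³.
C_R = C_{R0}e^(−k₁t) = 1.712 kmol/m³, so C_T = C_{R0}−C_R−C_S = 0.2711 kmol/m³; C_S/C_T = 0.577.

0.577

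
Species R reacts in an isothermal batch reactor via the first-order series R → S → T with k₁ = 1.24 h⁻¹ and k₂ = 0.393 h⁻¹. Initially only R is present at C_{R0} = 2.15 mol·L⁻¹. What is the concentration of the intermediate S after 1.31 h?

1.26 mol·L⁻¹

For first-order series with pure R initially, C_S(t) = k₁C_{R0}/(k₂−k₁)·(e^(−k₁t) − e^(−k₂t)).
e^(−k₁t) = e^(−1.24×1.31) = e^(−1.624) = 0.1970; e^(−k₂t) = e^(−0.5148) = 0.5976.
C_S = 1.24×2.15/(0.393−1.24) × (0.1970−0.5976) = (-3.148)×(-0.4006) = 1.261 mol·L⁻¹.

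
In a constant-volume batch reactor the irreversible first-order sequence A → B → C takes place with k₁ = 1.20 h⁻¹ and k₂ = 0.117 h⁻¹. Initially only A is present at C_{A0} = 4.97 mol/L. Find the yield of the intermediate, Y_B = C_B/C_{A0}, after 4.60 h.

0.642

Solving the coupled first-order balances gives C_B(t) = [k₁/(k₂−k₁)]·C_{A0}·(e^(−k₁t) − e^(−k₂t)).
e^(−k₁t) = e^(−1.20×4.60) = e^(−5.520) = 0.004006; e^(−k₂t) = e^(−0.5382) = 0.5838.
C_B = 1.20×4.97/(0.117−1.20) × (0.004006−0.5838) = (-5.507)×(-0.5798) = 3.193 mol/L.
Y_B = C_B/C_{A0} = 3.193/4.97 = 0.642.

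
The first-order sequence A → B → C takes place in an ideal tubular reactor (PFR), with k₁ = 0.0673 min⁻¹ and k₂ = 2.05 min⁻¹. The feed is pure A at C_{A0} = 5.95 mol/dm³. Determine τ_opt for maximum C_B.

The intermediate peaks when r₁ = r₂, i.e. k₁e^(−k₁τ) = k₂e^(−k₂τ), giving τ_opt = ln(k₂/k₁)/(k₂−k₁).
= ln(2.05/0.0673)/(2.05−0.0673) = ln(30.46)/1.983 = 3.416/1.983 = 1.72 min.

1.72 min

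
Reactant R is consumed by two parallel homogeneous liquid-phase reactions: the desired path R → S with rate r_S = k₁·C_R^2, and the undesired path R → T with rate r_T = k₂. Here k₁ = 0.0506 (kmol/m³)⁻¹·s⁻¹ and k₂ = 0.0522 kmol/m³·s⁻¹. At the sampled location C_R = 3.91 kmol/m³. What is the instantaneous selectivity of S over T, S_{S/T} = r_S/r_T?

S_{S/T} = r_S/r_T = (k₁·C_R^2)/(k₂) = (k₁/k₂)·C_R^2.
= (0.0506×3.910^2) / (0.0522) = 0.7736/0.05220 = 14.8.
Since the desired path is higher order in R, keeping C_R high (PFR or concentrated feed) favours S.

14.8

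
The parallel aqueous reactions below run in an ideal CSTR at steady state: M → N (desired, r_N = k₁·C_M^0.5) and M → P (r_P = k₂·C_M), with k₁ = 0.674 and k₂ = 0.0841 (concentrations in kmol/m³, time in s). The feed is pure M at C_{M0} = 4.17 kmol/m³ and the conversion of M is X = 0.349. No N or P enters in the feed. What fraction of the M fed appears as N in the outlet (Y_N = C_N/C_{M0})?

Exit C_M = C_{M0}(1−X) = 4.17×0.651 = 2.715 kmol/m³.
A CSTR operates uniformly at the exit composition, giving r_N = 1.110 and r_P = 0.2283 (each k·C_M^n at C_M = 2.715).
Fraction of consumed M going to N: r_N/(r_N+r_P) = 0.8295.
C_N = 0.8295·C_{M0}·X = 0.8295×4.17×0.349 = 1.21 kmol/m³; Y_N = C_N/C_{M0} = 0.289.

0.289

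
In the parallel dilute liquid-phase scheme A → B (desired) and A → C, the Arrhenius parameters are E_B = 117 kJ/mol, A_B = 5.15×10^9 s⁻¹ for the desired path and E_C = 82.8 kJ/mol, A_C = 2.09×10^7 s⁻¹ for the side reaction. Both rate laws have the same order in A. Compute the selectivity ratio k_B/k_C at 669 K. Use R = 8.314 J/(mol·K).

0.526

Since both paths have the same order in A, the concentration cancels and S_{B/C} = k_B/k_C = (A_B/A_C)·exp[(E_C−E_B)/(RT)].
(E_C−E_B)/(RT) = (82.8−117)×10³/(8.314×669) = -34200/5562 = -6.149.
k_B/k_C = (5.15×10^9/2.09×10^7)·exp(-6.149) = 246.4 × 0.002136 = 0.526.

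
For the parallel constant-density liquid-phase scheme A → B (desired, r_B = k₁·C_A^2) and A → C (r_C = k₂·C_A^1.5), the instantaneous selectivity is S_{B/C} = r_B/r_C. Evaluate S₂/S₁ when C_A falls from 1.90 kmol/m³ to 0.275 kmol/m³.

0.380

S_{B/C} = (k₁/k₂)·C_A^0.5, so S₂/S₁ = (C_{A,2}/C_{A,1})^0.5.
= (0.275/1.90)^0.5 = (0.1447)^0.5 = 0.380.
Selectivity toward B falls as C_A falls — high-concentration operation is favoured.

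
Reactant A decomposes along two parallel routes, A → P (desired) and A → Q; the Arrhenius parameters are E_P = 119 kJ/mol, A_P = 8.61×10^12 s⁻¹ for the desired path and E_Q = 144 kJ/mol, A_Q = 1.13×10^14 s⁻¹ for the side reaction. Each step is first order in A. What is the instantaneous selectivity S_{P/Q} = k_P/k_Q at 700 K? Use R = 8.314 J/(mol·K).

With equal orders, S_{P/Q} = k_P/k_Q = (A_P/A_Q)·exp[(E_Q−E_P)/(RT)].
(E_Q−E_P)/(RT) = (144−119)×10³/(8.314×700) = 25000/5820 = 4.296.
k_P/k_Q = (8.61×10^12/1.13×10^14)·exp(4.296) = 0.07619 × 73.38 = 5.59.
Since E_P < E_Q, lowering the temperature improves selectivity toward P.

5.59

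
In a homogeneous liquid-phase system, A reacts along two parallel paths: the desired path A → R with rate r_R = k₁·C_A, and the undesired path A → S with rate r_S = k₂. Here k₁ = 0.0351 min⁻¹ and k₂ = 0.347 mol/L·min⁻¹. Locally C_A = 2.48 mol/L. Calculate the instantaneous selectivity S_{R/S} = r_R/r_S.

0.251

S_{R/S} = r_R/r_S = (k₁·C_A)/(k₂) = (k₁/k₂)·C_A.
= (0.0351×2.480) / (0.347) = 0.08705/0.3470 = 0.251.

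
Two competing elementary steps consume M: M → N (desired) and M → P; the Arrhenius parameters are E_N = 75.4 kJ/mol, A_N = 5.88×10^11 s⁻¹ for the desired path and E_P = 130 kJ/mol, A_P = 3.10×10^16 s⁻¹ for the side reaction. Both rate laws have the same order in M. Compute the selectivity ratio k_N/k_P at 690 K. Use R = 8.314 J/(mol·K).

With equal orders, S_{N/P} = k_N/k_P = (A_N/A_P)·exp[(E_P−E_N)/(RT)].
(E_P−E_N)/(RT) = (130−75.4)×10³/(8.314×690) = 54600/5737 = 9.518.
k_N/k_P = (5.88×10^11/3.10×10^16)·exp(9.518) = 1.897×10^-5 × 13599 = 0.258.
Since E_N < E_P, lowering the temperature improves selectivity toward N.

0.258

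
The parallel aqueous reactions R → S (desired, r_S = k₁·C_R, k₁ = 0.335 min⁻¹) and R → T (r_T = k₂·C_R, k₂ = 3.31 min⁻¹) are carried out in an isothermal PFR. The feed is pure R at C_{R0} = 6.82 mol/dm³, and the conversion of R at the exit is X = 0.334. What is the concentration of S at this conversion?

0.209 mol/dm³

C_R = C_{R0}(1−X) = 4.542 mol/dm³.
Both paths are first order in R, so the instantaneous fraction to S is constant: dC_S/d(−C_R) = k₁/(k₁+k₂) = 0.09191.
C_S = 0.09191·(C_{R0}−C_R) = 0.09191×2.278 = 0.209 mol/dm³.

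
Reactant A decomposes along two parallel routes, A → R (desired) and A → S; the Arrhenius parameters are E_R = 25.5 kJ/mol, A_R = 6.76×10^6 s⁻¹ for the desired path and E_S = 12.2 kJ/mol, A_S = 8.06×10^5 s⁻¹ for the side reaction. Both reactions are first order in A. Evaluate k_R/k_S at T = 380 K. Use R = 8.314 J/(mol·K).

With equal orders, S_{R/S} = k_R/k_S = (A_R/A_S)·exp[(E_S−E_R)/(RT)].
(E_S−E_R)/(RT) = (12.2−25.5)×10³/(8.314×380) = -13300/3159 = -4.210.
k_R/k_S = (6.76×10^6/8.06×10^5)·exp(-4.210) = 8.387 × 0.01485 = 0.125.

0.125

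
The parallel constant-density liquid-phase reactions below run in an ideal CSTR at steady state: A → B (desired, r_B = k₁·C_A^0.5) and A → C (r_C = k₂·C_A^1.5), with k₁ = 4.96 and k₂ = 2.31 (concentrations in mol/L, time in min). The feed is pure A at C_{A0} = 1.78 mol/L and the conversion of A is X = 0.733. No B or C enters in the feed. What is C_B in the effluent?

Exit C_A = C_{A0}(1−X) = 1.78×0.267 = 0.4753 mol/L.
A CSTR operates uniformly at the exit composition, giving r_B = 3.419 and r_C = 0.7568 (each k·C_A^n at C_A = 0.4753).
Fraction of consumed A going to B: r_B/(r_B+r_C) = 0.8188.
C_B = 0.8188·C_{A0}·X = 0.8188×1.78×0.733 = 1.07 mol/L.

1.07 mol/L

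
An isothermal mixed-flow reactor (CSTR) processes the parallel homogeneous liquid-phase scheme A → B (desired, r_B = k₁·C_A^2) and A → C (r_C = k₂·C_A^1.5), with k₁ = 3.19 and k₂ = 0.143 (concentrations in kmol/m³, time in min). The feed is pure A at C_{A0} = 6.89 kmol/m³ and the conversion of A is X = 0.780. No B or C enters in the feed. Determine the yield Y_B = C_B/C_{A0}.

Exit C_A = C_{A0}(1−X) = 6.89×0.220 = 1.516 kmol/m³.
In a CSTR the entire volume is at exit conditions, so r_B = 3.19×1.516^2 = 7.330 and r_C = 0.143×1.516^1.5 = 0.2669.
Fraction of consumed A going to B: r_B/(r_B+r_C) = 0.9649.
C_B = 0.9649·C_{A0}·X = 0.9649×6.89×0.780 = 5.19 kmol/m³; Y_B = C_B/C_{A0} = 0.753.

0.753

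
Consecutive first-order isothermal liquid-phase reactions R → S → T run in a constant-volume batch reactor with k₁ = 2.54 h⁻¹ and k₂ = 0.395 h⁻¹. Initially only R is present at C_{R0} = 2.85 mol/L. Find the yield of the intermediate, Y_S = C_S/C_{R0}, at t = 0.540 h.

0.656

For first-order series with pure R initially, C_S(t) = k₁C_{R0}/(k₂−k₁)·(e^(−k₁t) − e^(−k₂t)).
e^(−k₁t) = e^(−2.54×0.540) = e^(−1.372) = 0.2537; e^(−k₂t) = e^(−0.2133) = 0.8079.
C_S = 2.54×2.85/(0.395−2.54) × (0.2537−0.8079) = (-3.375)×(-0.5542) = 1.870 mol/L.
Y_S = C_S/C_{R0} = 1.870/2.85 = 0.656.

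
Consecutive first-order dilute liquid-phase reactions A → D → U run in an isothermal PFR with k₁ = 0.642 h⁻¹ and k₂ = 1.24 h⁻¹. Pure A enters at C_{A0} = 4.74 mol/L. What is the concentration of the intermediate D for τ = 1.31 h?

1.19 mol/L

The intermediate concentration in a first-order A→B→C sequence is C_D = k₁C_{A0}(e^(−k₁τ) − e^(−k₂τ))/(k₂−k₁).
e^(−k₁τ) = e^(−0.642×1.31) = e^(−0.8410) = 0.4313; e^(−k₂τ) = e^(−1.624) = 0.1970.
C_D = 0.642×4.74/(1.24−0.642) × (0.4313−0.1970) = 5.089×0.2342 = 1.192 mol/L.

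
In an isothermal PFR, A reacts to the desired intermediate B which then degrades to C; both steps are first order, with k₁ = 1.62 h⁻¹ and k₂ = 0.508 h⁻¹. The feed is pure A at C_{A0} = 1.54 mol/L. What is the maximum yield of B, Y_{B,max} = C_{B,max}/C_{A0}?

Evaluating C_B at τ_opt = ln(k₂/k₁)/(k₂−k₁) gives C_{B,max}/C_{A0} = (k₁/k₂)^[k₂/(k₂−k₁)].
= (1.62/0.508)^(0.508/(0.508−1.62)) = (3.189)^(-0.4568) = 0.5887.

0.589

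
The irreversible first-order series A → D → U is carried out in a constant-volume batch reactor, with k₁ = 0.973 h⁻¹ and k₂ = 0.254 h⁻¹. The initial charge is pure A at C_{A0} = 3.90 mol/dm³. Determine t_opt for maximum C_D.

Setting dC_D/dt = 0 gives t_opt = ln(k₂/k₁)/(k₂−k₁).
= ln(0.254/0.973)/(0.254−0.973) = ln(0.2610)/-0.7190 = -1.343/-0.7190 = 1.87 h.

1.87 h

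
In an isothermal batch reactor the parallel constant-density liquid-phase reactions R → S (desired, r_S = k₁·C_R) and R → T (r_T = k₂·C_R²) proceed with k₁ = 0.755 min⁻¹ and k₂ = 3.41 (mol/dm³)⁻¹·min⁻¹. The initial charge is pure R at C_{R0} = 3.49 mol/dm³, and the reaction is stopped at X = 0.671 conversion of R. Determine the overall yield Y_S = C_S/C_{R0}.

C_R = C_{R0}(1−X) = 1.148 mol/dm³.
Along a PFR/batch, dC_S/dC_R = −r_S/(r_S+r_T) = −k₁/(k₁+k₂·C_R).
Integrating from C_{R0} to C_R: C_S = (0.755/3.41)·ln[(0.755+3.41·3.49)/(0.755+3.41·1.15)] = 0.2214·ln(12.66/4.670) = 0.2207 mol/dm³.
Y_S = C_S/C_{R0} = 0.2207/3.49 = 0.0632.

0.0632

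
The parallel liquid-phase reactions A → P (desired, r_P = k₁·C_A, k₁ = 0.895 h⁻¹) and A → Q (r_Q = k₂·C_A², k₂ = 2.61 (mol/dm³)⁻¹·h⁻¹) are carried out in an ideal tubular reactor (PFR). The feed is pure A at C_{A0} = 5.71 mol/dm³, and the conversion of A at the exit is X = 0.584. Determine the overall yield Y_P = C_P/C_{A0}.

C_A = C_{A0}(1−X) = 2.375 mol/dm³.
Along a PFR/batch, dC_P/dC_A = −r_P/(r_P+r_Q) = −k₁/(k₁+k₂·C_A).
Integrating from C_{A0} to C_A: C_P = (0.895/2.61)·ln[(0.895+2.61·5.71)/(0.895+2.61·2.38)] = 0.3429·ln(15.80/7.095) = 0.2745 mol/dm³.
Y_P = C_P/C_{A0} = 0.2745/5.71 = 0.0481.

0.0481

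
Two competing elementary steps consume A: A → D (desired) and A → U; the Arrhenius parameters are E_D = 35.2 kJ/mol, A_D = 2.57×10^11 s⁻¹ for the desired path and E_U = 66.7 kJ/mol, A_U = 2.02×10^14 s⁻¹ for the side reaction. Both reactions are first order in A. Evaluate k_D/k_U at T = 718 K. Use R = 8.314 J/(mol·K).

Since both paths have the same order in A, the concentration cancels and S_{D/U} = k_D/k_U = (A_D/A_U)·exp[(E_U−E_D)/(RT)].
(E_U−E_D)/(RT) = (66.7−35.2)×10³/(8.314×718) = 31500/5969 = 5.277.
k_D/k_U = (2.57×10^11/2.02×10^14)·exp(5.277) = 0.001272 × 195.8 = 0.249.
Since E_D < E_U, lowering the temperature improves selectivity toward D.

0.249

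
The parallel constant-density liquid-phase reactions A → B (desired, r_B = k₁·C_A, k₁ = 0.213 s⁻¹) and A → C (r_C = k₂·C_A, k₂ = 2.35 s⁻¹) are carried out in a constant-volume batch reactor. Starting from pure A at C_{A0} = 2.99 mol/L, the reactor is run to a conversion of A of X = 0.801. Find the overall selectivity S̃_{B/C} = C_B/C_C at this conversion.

0.0906

C_A = C_{A0}(1−X) = 0.5950 mol/L.
Both paths are first order in A, so the instantaneous fraction to B is constant: dC_B/d(−C_A) = k₁/(k₁+k₂) = 0.08311.
C_B = 0.08311·(C_{A0}−C_A) = 0.08311×2.395 = 0.199 mol/L.
C_C = (C_{A0}−C_A)−C_B = 2.196 mol/L; S̃_{B/C} = 0.1990/2.196 = 0.0906.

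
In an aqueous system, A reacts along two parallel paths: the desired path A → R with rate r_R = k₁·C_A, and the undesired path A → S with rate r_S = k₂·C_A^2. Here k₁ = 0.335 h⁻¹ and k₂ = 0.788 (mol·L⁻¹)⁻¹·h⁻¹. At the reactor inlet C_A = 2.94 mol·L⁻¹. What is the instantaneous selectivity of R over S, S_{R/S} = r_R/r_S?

0.145

S_{R/S} = r_R/r_S = (k₁·C_A)/(k₂·C_A^2) = (k₁/k₂)·C_A⁻¹.
= (0.335×2.940) / (0.788×2.940^2) = 0.9849/6.811 = 0.145.
The undesired path is higher order in A, so low C_A (CSTR or dilute feed) favours R.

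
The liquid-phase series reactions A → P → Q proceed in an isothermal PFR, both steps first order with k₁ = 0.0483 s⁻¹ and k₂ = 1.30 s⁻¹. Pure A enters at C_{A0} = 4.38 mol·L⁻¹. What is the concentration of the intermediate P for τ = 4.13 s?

The intermediate concentration in a first-order A→B→C sequence is C_P = k₁C_{A0}(e^(−k₁τ) − e^(−k₂τ))/(k₂−k₁).
e^(−k₁τ) = e^(−0.0483×4.13) = e^(−0.1995) = 0.8192; e^(−k₂τ) = e^(−5.369) = 0.004659.
C_P = 0.0483×4.38/(1.30−0.0483) × (0.8192−0.004659) = 0.1690×0.8145 = 0.1377 mol·L⁻¹.

0.138 mol·L⁻¹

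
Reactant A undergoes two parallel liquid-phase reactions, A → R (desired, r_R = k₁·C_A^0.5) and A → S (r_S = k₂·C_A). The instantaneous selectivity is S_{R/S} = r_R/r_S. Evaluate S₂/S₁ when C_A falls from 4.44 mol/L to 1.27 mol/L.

S_{R/S} = (k₁/k₂)·C_A^-0.5, so S₂/S₁ = (C_{A,2}/C_{A,1})^-0.5.
= (1.27/4.44)^(-0.5) = (0.2860)^(-0.5) = 1.87.

1.87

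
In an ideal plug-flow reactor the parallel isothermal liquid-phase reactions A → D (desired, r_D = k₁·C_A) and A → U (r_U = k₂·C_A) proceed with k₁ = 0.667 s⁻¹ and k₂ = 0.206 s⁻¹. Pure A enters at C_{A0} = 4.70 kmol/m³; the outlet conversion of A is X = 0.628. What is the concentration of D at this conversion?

C_A = C_{A0}(1−X) = 1.748 kmol/m³.
Both paths are first order in A, so the instantaneous fraction to D is constant: dC_D/d(−C_A) = k₁/(k₁+k₂) = 0.7640.
C_D = 0.7640·(C_{A0}−C_A) = 0.7640×2.952 = 2.26 kmol/m³.

2.26 kmol/m³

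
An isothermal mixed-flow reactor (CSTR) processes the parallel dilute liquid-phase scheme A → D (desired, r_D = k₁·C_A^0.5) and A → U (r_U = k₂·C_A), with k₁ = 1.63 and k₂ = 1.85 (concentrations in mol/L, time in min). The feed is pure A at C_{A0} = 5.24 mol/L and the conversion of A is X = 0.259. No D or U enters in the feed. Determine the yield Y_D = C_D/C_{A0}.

Exit C_A = C_{A0}(1−X) = 5.24×0.741 = 3.883 mol/L.
Rates in a CSTR are evaluated at the outlet concentration: r_D = 1.63×3.883^0.5 = 3.212, r_U = 1.85×3.883 = 7.183.
Fraction of consumed A going to D: r_D/(r_D+r_U) = 0.3090.
C_D = 0.3090·C_{A0}·X = 0.3090×5.24×0.259 = 0.419 mol/L; Y_D = C_D/C_{A0} = 0.0800.

0.0800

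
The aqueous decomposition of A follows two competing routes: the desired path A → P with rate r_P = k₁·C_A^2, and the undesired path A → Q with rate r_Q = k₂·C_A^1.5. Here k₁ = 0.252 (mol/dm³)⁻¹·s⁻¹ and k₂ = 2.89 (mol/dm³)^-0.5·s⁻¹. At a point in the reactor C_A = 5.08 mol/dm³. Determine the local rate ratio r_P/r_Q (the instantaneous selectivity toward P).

S_{P/Q} = r_P/r_Q = (k₁·C_A^2)/(k₂·C_A^1.5) = (k₁/k₂)·C_A^0.5.
= (0.252×5.080^2) / (2.89×5.080^1.5) = 6.503/33.09 = 0.197.
Since the desired path is higher order in A, keeping C_A high (PFR or concentrated feed) favours P.

0.197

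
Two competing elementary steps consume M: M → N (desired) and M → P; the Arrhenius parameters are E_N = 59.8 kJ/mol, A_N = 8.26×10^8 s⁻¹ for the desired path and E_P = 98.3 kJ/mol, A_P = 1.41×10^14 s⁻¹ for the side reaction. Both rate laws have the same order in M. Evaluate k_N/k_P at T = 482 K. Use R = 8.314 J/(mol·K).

0.0871

With equal orders, S_{N/P} = k_N/k_P = (A_N/A_P)·exp[(E_P−E_N)/(RT)].
(E_P−E_N)/(RT) = (98.3−59.8)×10³/(8.314×482) = 38500/4007 = 9.607.
k_N/k_P = (8.26×10^8/1.41×10^14)·exp(9.607) = 5.858×10^-6 × 14874 = 0.0871.
Since E_N < E_P, lowering the temperature improves selectivity toward N.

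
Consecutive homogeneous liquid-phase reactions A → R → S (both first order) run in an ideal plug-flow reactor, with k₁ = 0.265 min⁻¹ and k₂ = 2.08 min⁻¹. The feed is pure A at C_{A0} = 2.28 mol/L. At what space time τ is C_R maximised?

The intermediate peaks when r₁ = r₂, i.e. k₁e^(−k₁τ) = k₂e^(−k₂τ), giving τ_opt = ln(k₂/k₁)/(k₂−k₁).
= ln(2.08/0.265)/(2.08−0.265) = ln(7.849)/1.815 = 2.060/1.815 = 1.14 min.

1.14 min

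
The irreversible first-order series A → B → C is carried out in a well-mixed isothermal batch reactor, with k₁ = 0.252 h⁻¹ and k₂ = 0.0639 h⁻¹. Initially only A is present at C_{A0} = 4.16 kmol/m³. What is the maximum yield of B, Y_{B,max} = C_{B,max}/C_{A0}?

0.627

Evaluating C_B at t_opt = ln(k₂/k₁)/(k₂−k₁) gives C_{B,max}/C_{A0} = (k₁/k₂)^[k₂/(k₂−k₁)].
= (0.252/0.0639)^(0.0639/(0.0639−0.252)) = (3.944)^(-0.3397) = 0.6274.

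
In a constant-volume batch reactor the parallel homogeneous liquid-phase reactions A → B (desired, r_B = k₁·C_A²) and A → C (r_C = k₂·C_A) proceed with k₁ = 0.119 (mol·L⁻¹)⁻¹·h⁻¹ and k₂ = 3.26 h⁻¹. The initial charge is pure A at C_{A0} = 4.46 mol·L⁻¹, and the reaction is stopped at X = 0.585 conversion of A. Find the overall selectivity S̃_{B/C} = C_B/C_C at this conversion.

0.115

C_A = C_{A0}(1−X) = 1.851 mol·L⁻¹.
Along a PFR/batch, dC_C/dC_A = −r_C/(r_B+r_C) = −k₂/(k₂+k₁·C_A).
Integrating from C_{A0} to C_A: C_C = (3.26/0.119)·ln[(3.26+0.119·4.46)/(3.26+0.119·1.85)] = 27.39·ln(3.791/3.480) = 2.341 mol·L⁻¹.
Then C_B = (C_{A0}−C_A) − C_C = 2.609 − 2.341 = 0.2681 mol·L⁻¹.
S̃_{B/C} = C_B/C_C = 0.2681/2.341 = 0.115.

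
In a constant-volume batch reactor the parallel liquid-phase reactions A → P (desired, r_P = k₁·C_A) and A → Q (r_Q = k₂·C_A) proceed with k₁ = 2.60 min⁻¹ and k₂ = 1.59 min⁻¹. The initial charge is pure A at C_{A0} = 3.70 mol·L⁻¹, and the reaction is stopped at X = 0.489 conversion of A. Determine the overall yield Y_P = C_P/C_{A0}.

0.303

C_A = C_{A0}(1−X) = 1.891 mol·L⁻¹.
Both paths are first order in A, so the instantaneous fraction to P is constant: dC_P/d(−C_A) = k₁/(k₁+k₂) = 0.6205.
C_P = 0.6205·(C_{A0}−C_A) = 0.6205×1.809 = 1.12 mol·L⁻¹.
Y_P = C_P/C_{A0} = 1.123/3.70 = 0.303.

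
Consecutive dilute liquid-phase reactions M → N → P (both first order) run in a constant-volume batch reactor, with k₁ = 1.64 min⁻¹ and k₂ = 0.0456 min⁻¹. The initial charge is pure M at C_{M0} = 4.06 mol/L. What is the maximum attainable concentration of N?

At the optimum, C_{N,max}/C_{M0} = (k₁/k₂)^[k₂/(k₂−k₁)].
= (1.64/0.0456)^(0.0456/(0.0456−1.64)) = (35.96)^(-0.02860) = 0.9026.
C_{N,max} = 0.9026×4.06 = 3.66 mol/L.

3.66 mol/L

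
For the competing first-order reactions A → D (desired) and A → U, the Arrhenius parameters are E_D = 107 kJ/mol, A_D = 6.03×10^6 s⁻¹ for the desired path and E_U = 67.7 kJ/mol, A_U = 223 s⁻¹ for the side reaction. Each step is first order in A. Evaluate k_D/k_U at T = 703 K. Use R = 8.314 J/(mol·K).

32.5

Since both paths have the same order in A, the concentration cancels and S_{D/U} = k_D/k_U = (A_D/A_U)·exp[(E_U−E_D)/(RT)].
(E_U−E_D)/(RT) = (67.7−107)×10³/(8.314×703) = -39300/5845 = -6.724.
k_D/k_U = (6.03×10^6/223)·exp(-6.724) = 27040 × 0.001202 = 32.5.
Since E_D > E_U, raising the temperature improves selectivity toward D.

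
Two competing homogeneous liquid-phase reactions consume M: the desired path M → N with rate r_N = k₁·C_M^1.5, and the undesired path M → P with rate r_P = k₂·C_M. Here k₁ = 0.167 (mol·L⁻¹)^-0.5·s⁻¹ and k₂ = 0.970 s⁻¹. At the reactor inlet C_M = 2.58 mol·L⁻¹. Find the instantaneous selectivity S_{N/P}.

0.277

S_{N/P} = r_N/r_P = (k₁·C_M^1.5)/(k₂·C_M) = (k₁/k₂)·C_M^0.5.
= (0.167×2.580^1.5) / (0.970×2.580) = 0.6921/2.503 = 0.277.
Since the desired path is higher order in M, keeping C_M high (PFR or concentrated feed) favours N.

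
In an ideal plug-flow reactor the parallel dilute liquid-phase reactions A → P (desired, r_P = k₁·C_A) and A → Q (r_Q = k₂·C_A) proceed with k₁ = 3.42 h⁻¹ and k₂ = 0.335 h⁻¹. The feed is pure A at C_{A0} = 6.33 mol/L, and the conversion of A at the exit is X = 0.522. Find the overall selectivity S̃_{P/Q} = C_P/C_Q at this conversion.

10.2

C_A = C_{A0}(1−X) = 3.026 mol/L.
Both paths are first order in A, so the instantaneous fraction to P is constant: dC_P/d(−C_A) = k₁/(k₁+k₂) = 0.9108.
C_P = 0.9108·(C_{A0}−C_A) = 0.9108×3.304 = 3.01 mol/L.
C_Q = (C_{A0}−C_A)−C_P = 0.2948 mol/L; S̃_{P/Q} = 3.009/0.2948 = 10.2.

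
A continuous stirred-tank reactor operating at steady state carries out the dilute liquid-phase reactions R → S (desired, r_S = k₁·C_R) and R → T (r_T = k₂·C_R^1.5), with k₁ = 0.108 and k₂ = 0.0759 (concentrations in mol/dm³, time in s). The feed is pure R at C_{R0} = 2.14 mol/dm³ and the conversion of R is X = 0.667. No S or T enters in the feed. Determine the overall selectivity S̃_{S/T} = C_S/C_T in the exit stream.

Exit C_R = C_{R0}(1−X) = 2.14×0.333 = 0.7126 mol/dm³.
Rates in a CSTR are evaluated at the outlet concentration: r_S = 0.108×0.7126 = 0.07696, r_T = 0.0759×0.7126^1.5 = 0.04566.
Overall selectivity = C_S/C_T = r_Sτ/(r_Tτ) = r_S/r_T = 1.69.

1.69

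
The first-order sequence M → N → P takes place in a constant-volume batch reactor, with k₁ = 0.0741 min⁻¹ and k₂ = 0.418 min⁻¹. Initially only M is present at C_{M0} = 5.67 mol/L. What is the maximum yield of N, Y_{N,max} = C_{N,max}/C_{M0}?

0.122

At the optimum, C_{N,max}/C_{M0} = (k₁/k₂)^[k₂/(k₂−k₁)].
= (0.0741/0.418)^(0.418/(0.418−0.0741)) = (0.1773)^(1.215) = 0.1221.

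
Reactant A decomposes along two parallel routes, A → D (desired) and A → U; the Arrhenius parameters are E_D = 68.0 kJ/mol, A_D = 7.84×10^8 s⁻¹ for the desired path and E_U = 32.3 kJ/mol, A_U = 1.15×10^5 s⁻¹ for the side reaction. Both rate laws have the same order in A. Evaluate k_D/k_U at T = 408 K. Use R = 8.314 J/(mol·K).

Since both paths have the same order in A, the concentration cancels and S_{D/U} = k_D/k_U = (A_D/A_U)·exp[(E_U−E_D)/(RT)].
(E_U−E_D)/(RT) = (32.3−68.0)×10³/(8.314×408) = -35700/3392 = -10.52.
k_D/k_U = (7.84×10^8/1.15×10^5)·exp(-10.52) = 6817 × 2.687×10^-5 = 0.183.

0.183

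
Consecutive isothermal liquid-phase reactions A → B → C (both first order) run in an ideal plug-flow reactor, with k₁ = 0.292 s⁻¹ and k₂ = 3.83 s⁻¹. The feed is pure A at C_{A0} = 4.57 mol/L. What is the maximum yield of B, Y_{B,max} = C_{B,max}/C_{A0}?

At the optimum, C_{B,max}/C_{A0} = (k₁/k₂)^[k₂/(k₂−k₁)].
= (0.292/3.83)^(3.83/(3.83−0.292)) = (0.07624)^(1.083) = 0.06165.

0.0616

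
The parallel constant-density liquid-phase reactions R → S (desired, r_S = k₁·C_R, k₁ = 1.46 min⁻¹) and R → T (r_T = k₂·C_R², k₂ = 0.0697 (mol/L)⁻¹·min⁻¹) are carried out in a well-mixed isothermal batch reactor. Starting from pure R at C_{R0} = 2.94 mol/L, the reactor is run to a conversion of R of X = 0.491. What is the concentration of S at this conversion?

1.31 mol/L

C_R = C_{R0}(1−X) = 1.496 mol/L.
Along a PFR/batch, dC_S/dC_R = −r_S/(r_S+r_T) = −k₁/(k₁+k₂·C_R).
Integrating from C_{R0} to C_R: C_S = (1.46/0.0697)·ln[(1.46+0.0697·2.94)/(1.46+0.0697·1.50)] = 20.95·ln(1.665/1.564) = 1.306 mol/L.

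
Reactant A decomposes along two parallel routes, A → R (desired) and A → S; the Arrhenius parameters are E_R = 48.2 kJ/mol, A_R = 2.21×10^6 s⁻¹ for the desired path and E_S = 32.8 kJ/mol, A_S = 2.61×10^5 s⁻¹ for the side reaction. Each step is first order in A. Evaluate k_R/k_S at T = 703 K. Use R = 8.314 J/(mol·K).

k_R/k_S = (A_R/A_S)·exp[−(E_R−E_S)/(RT)] = (A_R/A_S)·exp[(E_S−E_R)/(RT)].
(E_S−E_R)/(RT) = (32.8−48.2)×10³/(8.314×703) = -15400/5845 = -2.635.
k_R/k_S = (2.21×10^6/2.61×10^5)·exp(-2.635) = 8.467 × 0.07173 = 0.607.

0.607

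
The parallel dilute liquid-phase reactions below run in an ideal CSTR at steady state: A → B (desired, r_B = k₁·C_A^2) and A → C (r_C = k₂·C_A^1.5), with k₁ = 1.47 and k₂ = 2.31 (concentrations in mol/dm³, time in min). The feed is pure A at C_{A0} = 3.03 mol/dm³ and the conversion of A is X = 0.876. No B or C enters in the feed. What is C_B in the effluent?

Exit C_A = C_{A0}(1−X) = 3.03×0.124 = 0.3757 mol/dm³.
Rates in a CSTR are evaluated at the outlet concentration: r_B = 1.47×0.3757^2 = 0.2075, r_C = 2.31×0.3757^1.5 = 0.5320.
Fraction of consumed A going to B: r_B/(r_B+r_C) = 0.2806.
C_B = 0.2806·C_{A0}·X = 0.2806×3.03×0.876 = 0.745 mol/dm³.

0.745 mol/dm³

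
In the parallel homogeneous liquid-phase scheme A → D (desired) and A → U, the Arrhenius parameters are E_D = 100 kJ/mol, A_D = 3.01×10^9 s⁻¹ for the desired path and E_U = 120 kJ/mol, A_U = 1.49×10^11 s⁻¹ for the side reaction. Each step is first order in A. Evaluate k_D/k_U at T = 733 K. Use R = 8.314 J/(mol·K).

With equal orders, S_{D/U} = k_D/k_U = (A_D/A_U)·exp[(E_U−E_D)/(RT)].
(E_U−E_D)/(RT) = (120−100)×10³/(8.314×733) = 20000/6094 = 3.282.
k_D/k_U = (3.01×10^9/1.49×10^11)·exp(3.282) = 0.02020 × 26.62 = 0.538.

0.538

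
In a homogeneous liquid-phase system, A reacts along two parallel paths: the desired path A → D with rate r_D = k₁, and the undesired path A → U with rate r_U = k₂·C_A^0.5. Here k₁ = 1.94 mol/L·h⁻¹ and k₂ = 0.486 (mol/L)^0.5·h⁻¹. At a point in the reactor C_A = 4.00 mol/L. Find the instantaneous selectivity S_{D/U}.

2.00

S_{D/U} = r_D/r_U = (k₁)/(k₂·C_A^0.5) = (k₁/k₂)·C_A^-0.5.
= (1.94) / (0.486×4.000^0.5) = 1.940/0.9720 = 2.00.
The undesired path is higher order in A, so low C_A (CSTR or dilute feed) favours D.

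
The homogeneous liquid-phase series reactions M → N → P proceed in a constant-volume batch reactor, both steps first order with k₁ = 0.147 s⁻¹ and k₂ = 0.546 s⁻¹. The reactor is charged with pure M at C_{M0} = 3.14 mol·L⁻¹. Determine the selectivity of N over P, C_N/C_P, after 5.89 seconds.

The intermediate concentration in a first-order A→B→C sequence is C_N = k₁C_{M0}(e^(−k₁t) − e^(−k₂t))/(k₂−k₁).
e^(−k₁t) = e^(−0.147×5.89) = e^(−0.8658) = 0.4207; e^(−k₂t) = e^(−3.216) = 0.04012.
C_N = 0.147×3.14/(0.546−0.147) × (0.4207−0.04012) = 1.157×0.3806 = 0.4403 mol·L⁻¹.
C_M = C_{M0}e^(−k₁t) = 1.321 mol·L⁻¹, so C_P = C_{M0}−C_M−C_N = 1.379 mol·L⁻¹; C_N/C_P = 0.319.

0.319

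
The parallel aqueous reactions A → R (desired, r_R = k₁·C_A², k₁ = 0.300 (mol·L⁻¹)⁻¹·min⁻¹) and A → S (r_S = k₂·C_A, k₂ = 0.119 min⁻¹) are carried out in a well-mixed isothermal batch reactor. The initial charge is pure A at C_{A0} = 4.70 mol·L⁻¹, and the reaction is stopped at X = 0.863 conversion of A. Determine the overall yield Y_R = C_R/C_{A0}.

0.729

C_A = C_{A0}(1−X) = 0.6439 mol·L⁻¹.
Along a PFR/batch, dC_S/dC_A = −r_S/(r_R+r_S) = −k₂/(k₂+k₁·C_A).
Integrating from C_{A0} to C_A: C_S = (0.119/0.300)·ln[(0.119+0.300·4.70)/(0.119+0.300·0.644)] = 0.3967·ln(1.529/0.3122) = 0.6302 mol·L⁻¹.
Then C_R = (C_{A0}−C_A) − C_S = 4.056 − 0.6302 = 3.426 mol·L⁻¹.
Y_R = C_R/C_{A0} = 3.426/4.70 = 0.729.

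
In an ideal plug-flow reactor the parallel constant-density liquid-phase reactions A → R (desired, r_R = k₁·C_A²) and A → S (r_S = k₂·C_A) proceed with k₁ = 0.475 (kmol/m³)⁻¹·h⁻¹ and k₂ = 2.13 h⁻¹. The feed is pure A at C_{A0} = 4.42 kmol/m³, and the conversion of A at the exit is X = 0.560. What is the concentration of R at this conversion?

1.01 kmol/m³

C_A = C_{A0}(1−X) = 1.945 kmol/m³.
Along a PFR/batch, dC_S/dC_A = −r_S/(r_R+r_S) = −k₂/(k₂+k₁·C_A).
Integrating from C_{A0} to C_A: C_S = (2.13/0.475)·ln[(2.13+0.475·4.42)/(2.13+0.475·1.94)] = 4.484·ln(4.229/3.054) = 1.461 kmol/m³.
Then C_R = (C_{A0}−C_A) − C_S = 2.475 − 1.461 = 1.015 kmol/m³.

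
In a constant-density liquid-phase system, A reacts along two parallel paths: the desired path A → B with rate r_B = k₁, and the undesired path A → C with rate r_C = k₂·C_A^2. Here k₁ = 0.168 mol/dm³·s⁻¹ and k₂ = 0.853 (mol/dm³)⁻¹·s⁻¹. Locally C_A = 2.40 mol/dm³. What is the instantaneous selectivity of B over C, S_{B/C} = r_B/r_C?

S_{B/C} = r_B/r_C = (k₁)/(k₂·C_A^2) = (k₁/k₂)·C_A^-2.
= (0.168) / (0.853×2.400^2) = 0.1680/4.913 = 0.0342.
The undesired path is higher order in A, so low C_A (CSTR or dilute feed) favours B.

0.0342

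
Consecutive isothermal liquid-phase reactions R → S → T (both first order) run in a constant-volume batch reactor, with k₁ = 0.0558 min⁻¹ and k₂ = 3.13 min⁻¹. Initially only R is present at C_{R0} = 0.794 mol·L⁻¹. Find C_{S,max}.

0.0132 mol·L⁻¹

At the optimum, C_{S,max}/C_{R0} = (k₁/k₂)^[k₂/(k₂−k₁)].
= (0.0558/3.13)^(3.13/(3.13−0.0558)) = (0.01783)^(1.018) = 0.01657.
C_{S,max} = 0.01657×0.794 = 0.0132 mol·L⁻¹.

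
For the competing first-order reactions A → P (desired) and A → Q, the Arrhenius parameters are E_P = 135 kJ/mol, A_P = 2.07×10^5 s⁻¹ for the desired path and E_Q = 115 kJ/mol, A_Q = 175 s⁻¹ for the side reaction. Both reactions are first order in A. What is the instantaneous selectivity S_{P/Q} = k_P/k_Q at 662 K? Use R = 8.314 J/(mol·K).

31.2

Since both paths have the same order in A, the concentration cancels and S_{P/Q} = k_P/k_Q = (A_P/A_Q)·exp[(E_Q−E_P)/(RT)].
(E_Q−E_P)/(RT) = (115−135)×10³/(8.314×662) = -20000/5504 = -3.634.
k_P/k_Q = (2.07×10^5/175)·exp(-3.634) = 1183 × 0.02642 = 31.2.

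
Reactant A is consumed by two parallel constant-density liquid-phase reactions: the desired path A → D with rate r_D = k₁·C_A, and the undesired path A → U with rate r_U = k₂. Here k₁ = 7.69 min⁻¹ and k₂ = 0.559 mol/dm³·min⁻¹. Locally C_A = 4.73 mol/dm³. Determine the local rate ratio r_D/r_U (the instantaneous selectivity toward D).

65.1

S_{D/U} = r_D/r_U = (k₁·C_A)/(k₂) = (k₁/k₂)·C_A.
= (7.69×4.730) / (0.559) = 36.37/0.5590 = 65.1.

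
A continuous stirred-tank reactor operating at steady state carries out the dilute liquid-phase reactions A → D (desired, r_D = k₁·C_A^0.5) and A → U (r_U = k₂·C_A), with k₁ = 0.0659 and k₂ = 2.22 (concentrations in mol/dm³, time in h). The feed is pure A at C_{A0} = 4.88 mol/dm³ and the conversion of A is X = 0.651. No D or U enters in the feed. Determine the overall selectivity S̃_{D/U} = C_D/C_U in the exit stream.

0.0227

Exit C_A = C_{A0}(1−X) = 4.88×0.349 = 1.703 mol/dm³.
A CSTR operates uniformly at the exit composition, giving r_D = 0.08600 and r_U = 3.781 (each k·C_A^n at C_A = 1.703).
Overall selectivity = C_D/C_U = r_Dτ/(r_Uτ) = r_D/r_U = 0.0227.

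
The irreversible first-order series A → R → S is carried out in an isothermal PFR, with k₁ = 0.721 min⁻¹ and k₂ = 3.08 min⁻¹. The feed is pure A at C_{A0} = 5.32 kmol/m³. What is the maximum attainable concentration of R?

At the optimum, C_{R,max}/C_{A0} = (k₁/k₂)^[k₂/(k₂−k₁)].
= (0.721/3.08)^(3.08/(3.08−0.721)) = (0.2341)^(1.306) = 0.1502.
C_{R,max} = 0.1502×5.32 = 0.799 kmol/m³.

0.799 kmol/m³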